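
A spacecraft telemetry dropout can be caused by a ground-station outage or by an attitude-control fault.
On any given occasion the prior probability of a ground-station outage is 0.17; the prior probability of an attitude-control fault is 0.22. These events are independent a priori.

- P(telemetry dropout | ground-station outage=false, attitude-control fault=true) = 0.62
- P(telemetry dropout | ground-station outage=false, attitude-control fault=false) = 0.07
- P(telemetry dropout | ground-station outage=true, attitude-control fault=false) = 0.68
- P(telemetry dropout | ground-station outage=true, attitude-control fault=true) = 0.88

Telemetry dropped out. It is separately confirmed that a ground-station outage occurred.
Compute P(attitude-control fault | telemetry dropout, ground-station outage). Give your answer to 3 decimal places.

Numerator (weight on configurations with attitude-control fault): 0.88×0.22 = 0.193600
The normalizing constant is 0.68×0.78 + 0.88×0.22 = 0.724000
Posterior = 0.193600 / 0.724000 ≈ 0.267

P(attitude-control fault | telemetry dropout, ground-station outage) ≈ 0.267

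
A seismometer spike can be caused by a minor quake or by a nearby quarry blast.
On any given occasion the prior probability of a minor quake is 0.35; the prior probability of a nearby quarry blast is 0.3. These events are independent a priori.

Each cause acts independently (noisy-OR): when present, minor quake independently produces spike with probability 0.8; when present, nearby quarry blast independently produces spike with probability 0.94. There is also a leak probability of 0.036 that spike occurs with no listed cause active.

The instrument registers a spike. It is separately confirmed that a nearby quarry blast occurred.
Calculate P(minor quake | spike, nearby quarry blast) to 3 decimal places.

P(minor quake | spike, nearby quarry blast) ≈ 0.361

Under noisy-OR, P(spike | causes) = 1 − (1−0.036)·∏(1−qᵢ) over the active causes.
P(spike | nearby quarry blast) = 0.94216×0.65 + 0.988432×0.35 = 0.612404 + 0.345951 = 0.958355
Of this, 0.345951 comes from 0.988432×0.35 (the minor quake=true cases).
Hence the posterior is 0.345951/0.958355 ≈ 0.361.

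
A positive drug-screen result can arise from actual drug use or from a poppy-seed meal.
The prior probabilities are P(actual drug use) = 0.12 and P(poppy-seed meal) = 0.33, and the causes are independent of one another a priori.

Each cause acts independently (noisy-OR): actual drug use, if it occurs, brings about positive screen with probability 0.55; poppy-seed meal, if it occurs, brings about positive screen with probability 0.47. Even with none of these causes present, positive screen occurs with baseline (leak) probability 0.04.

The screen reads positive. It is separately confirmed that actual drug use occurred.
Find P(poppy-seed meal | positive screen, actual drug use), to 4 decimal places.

Under noisy-OR, P(positive screen | causes) = 1 − (1−0.04)·∏(1−qᵢ) over the active causes.
By total probability over both values of poppy-seed meal:
  P(positive screen | actual drug use) = 0.568*0.67 + 0.77104*0.33
        = 0.380560 + 0.254443 = 0.635003
Configurations with poppy-seed meal contribute 0.254443, so
  P(poppy-seed meal | positive screen, actual drug use) = 0.254443 / 0.635003 ≈ 0.4007

P(poppy-seed meal | positive screen, actual drug use) ≈ 0.4007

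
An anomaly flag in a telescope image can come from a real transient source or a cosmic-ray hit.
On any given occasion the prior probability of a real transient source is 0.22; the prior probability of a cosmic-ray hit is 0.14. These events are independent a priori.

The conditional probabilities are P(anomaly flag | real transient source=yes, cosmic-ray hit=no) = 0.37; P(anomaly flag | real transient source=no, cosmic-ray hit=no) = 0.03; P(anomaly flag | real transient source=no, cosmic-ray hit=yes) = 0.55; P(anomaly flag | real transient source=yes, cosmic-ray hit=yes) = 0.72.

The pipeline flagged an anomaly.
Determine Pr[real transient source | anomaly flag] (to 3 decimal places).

Pr[real transient source | anomaly flag] ≈ 0.535

Enumerate the 4 (real transient source, cosmic-ray hit) configurations and weight by the priors:
  P(anomaly flag) = 0.03*0.78*0.86 + 0.55*0.78*0.14 + 0.37*0.22*0.86 + 0.72*0.22*0.14
        = 0.020124 + 0.060060 + 0.070004 + 0.022176 = 0.172364
Keeping only the real transient source-present terms gives 0.092180, so
  P(real transient source | anomaly flag) = 0.092180 / 0.172364 ≈ 0.535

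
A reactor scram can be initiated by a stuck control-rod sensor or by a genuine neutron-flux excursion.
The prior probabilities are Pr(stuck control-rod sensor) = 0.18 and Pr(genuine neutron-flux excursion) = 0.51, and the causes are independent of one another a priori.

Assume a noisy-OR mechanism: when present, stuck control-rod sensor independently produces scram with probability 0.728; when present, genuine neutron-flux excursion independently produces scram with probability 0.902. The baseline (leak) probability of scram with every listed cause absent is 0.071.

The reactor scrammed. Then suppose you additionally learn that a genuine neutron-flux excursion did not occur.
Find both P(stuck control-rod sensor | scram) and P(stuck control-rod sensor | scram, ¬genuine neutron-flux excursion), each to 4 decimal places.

P(stuck control-rod sensor | scram) ≈ 0.2756; P(stuck control-rod sensor | scram, ¬genuine neutron-flux excursion) ≈ 0.6979

Under noisy-OR, P(scram | causes) = 1 − (1−0.071)·∏(1−qᵢ) over the active causes.
P(scram) = 0.071*0.82*0.49 + 0.908958*0.82*0.51 + 0.747312*0.18*0.49 + 0.975237*0.18*0.51 = 0.028528 + 0.380126 + 0.065913 + 0.089527 = 0.564094
Of this, 0.155440 comes from 0.065913 + 0.089527 (the stuck control-rod sensor=true cases).
P(stuck control-rod sensor | scram) = 0.155440 / 0.564094 ≈ 0.2756

Now also conditioning on genuine neutron-flux excursion≠true:
For the numerator, keep only stuck control-rod sensor=true terms: 0.747312×0.18 = 0.134516
Denominator P(scram | ¬genuine neutron-flux excursion): 0.071×0.82 + 0.747312×0.18 = 0.192736
Posterior = 0.134516 / 0.192736 ≈ 0.6979
Ruling out genuine neutron-flux excursion raises the posterior on stuck control-rod sensor — the flip side of explaining away.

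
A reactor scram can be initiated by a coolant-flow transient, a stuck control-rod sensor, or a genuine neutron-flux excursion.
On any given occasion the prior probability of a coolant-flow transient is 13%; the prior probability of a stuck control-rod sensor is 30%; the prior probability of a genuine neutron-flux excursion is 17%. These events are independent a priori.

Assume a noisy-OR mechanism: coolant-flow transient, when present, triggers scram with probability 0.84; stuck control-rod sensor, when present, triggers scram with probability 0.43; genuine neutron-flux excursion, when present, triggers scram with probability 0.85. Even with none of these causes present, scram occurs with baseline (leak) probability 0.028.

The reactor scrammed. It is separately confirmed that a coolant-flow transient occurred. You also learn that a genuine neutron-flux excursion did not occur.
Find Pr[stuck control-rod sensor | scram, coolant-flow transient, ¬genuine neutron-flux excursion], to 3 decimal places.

Under noisy-OR, P(scram | causes) = 1 − (1−0.028)·∏(1−qᵢ) over the active causes.
P(scram | coolant-flow transient, ¬genuine neutron-flux excursion) = 0.84448*0.7 + 0.911354*0.3 = 0.591136 + 0.273406 = 0.864542
Of this, 0.273406 comes from 0.911354*0.3 (the stuck control-rod sensor=true cases).
Hence the posterior is 0.273406/0.864542 ≈ 0.316.

Pr[stuck control-rod sensor | scram, coolant-flow transient, ¬genuine neutron-flux excursion] ≈ 0.316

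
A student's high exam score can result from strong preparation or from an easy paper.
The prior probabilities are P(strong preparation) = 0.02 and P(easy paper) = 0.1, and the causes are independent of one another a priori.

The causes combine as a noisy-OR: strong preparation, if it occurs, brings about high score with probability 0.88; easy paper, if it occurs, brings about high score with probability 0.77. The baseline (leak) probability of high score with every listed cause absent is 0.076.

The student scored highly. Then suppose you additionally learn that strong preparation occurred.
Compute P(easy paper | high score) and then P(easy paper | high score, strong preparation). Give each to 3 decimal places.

P(easy paper | high score) ≈ 0.488; P(easy paper | high score, strong preparation) ≈ 0.109

Under noisy-OR, P(high score | causes) = 1 − (1−0.076)·∏(1−qᵢ) over the active causes.
For the numerator, keep only easy paper=true terms: 0.077173 + 0.001949 = 0.079122
The normalizing constant is 0.076×0.98×0.9 + 0.78748×0.98×0.1 + 0.88912×0.02×0.9 + 0.974498×0.02×0.1 = 0.162158
P(easy paper | high score) = 0.079122/0.162158 ≈ 0.488

Now also conditioning on strong preparation=true:
Sum P(high score|·) weighted by the priors over both values of easy paper:
  P(high score | strong preparation) = 0.88912·0.9 + 0.974498·0.1
        = 0.800208 + 0.097450 = 0.897658
Configurations with easy paper contribute 0.097450, so
  P(easy paper | high score, strong preparation) = 0.097450 / 0.897658 ≈ 0.109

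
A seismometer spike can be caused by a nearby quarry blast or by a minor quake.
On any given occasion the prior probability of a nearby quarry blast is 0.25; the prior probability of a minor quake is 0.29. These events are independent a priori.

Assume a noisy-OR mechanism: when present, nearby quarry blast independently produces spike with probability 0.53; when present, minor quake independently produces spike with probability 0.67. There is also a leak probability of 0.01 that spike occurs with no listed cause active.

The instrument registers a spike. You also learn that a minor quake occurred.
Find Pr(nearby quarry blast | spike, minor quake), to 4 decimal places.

Pr(nearby quarry blast | spike, minor quake) ≈ 0.2953

Under noisy-OR, P(spike | causes) = 1 − (1−0.01)·∏(1−qᵢ) over the active causes.
Numerator (weight on configurations with nearby quarry blast): 0.846451×0.25 = 0.211613
Normalizer over all consistent configurations: 0.6733×0.75 + 0.846451×0.25 = 0.716588
P(nearby quarry blast | spike, minor quake) = 0.211613/0.716588 ≈ 0.2953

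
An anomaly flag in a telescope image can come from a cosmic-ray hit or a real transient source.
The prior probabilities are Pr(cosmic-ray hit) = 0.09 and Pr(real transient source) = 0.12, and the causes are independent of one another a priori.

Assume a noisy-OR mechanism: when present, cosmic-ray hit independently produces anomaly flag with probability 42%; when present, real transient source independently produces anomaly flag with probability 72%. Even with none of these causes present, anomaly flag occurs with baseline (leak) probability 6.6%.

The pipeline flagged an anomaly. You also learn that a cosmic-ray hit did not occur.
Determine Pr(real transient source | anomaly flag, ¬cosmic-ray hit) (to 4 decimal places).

Under noisy-OR, P(anomaly flag | causes) = 1 − (1−0.066)·∏(1−qᵢ) over the active causes.
By total probability over both values of real transient source:
  P(anomaly flag | ¬cosmic-ray hit) = 0.066×0.88 + 0.73848×0.12
        = 0.058080 + 0.088618 = 0.146698
The terms with real transient source present sum to 0.088618, so
  P(real transient source | anomaly flag, ¬cosmic-ray hit) = 0.088618 / 0.146698 ≈ 0.6041

Pr(real transient source | anomaly flag, ¬cosmic-ray hit) ≈ 0.6041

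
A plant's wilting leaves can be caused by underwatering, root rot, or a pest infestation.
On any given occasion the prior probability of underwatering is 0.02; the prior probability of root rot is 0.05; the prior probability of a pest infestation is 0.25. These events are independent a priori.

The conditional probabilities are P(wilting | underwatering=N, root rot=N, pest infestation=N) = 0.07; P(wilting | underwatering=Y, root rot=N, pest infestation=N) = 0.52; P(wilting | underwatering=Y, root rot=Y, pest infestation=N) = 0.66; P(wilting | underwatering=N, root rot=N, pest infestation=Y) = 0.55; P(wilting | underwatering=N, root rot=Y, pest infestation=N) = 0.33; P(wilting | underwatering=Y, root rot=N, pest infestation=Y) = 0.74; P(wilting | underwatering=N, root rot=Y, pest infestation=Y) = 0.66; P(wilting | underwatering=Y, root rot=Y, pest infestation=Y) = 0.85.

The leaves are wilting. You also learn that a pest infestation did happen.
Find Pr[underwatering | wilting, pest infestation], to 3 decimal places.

Numerator (weight on configurations with underwatering): 0.014060 + 0.000850 = 0.014910
Normalizer over all consistent configurations: 0.55·0.98·0.95 + 0.66·0.98·0.05 + 0.74·0.02·0.95 + 0.85·0.02·0.05 = 0.559300
P(underwatering | wilting, pest infestation) = 0.014910/0.559300 ≈ 0.027

Pr[underwatering | wilting, pest infestation] ≈ 0.027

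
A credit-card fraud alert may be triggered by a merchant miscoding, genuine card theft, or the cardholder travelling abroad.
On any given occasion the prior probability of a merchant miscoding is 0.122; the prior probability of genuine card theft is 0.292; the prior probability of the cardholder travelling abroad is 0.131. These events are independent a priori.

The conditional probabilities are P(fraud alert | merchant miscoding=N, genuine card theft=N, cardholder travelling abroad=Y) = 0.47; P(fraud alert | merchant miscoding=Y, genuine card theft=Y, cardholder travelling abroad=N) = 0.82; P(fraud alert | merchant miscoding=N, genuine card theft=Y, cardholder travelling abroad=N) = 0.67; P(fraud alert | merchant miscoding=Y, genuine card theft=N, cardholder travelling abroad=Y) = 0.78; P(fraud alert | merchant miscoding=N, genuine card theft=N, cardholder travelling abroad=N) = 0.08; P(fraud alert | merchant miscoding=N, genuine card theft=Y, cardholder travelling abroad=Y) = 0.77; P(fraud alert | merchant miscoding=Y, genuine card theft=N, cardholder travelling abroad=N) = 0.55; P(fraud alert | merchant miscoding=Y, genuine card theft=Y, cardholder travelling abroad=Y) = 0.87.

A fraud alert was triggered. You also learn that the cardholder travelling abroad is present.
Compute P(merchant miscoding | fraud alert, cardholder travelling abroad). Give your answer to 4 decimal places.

P(merchant miscoding | fraud alert, cardholder travelling abroad) ≈ 0.1673

Enumerate the 4 (merchant miscoding, genuine card theft) configurations and weight by the priors:
  P(fraud alert | cardholder travelling abroad) = 0.47·0.878·0.708 + 0.77·0.878·0.292 + 0.78·0.122·0.708 + 0.87·0.122·0.292
        = 0.292163 + 0.197410 + 0.067373 + 0.030993 = 0.587939
Configurations with merchant miscoding contribute 0.098366, so
  P(merchant miscoding | fraud alert, cardholder travelling abroad) = 0.098366 / 0.587939 ≈ 0.1673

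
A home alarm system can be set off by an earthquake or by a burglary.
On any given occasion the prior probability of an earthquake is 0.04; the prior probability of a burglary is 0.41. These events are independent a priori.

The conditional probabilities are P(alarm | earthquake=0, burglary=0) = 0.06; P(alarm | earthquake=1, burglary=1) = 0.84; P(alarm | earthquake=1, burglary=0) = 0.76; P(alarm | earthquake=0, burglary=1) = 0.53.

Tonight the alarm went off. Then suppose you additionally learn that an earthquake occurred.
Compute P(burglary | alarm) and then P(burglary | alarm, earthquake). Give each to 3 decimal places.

Sum P(alarm|·) weighted by the priors over the 4 (earthquake, burglary) configurations:
  P(alarm) = 0.06×0.96×0.59 + 0.53×0.96×0.41 + 0.76×0.04×0.59 + 0.84×0.04×0.41
        = 0.033984 + 0.208608 + 0.017936 + 0.013776 = 0.274304
Configurations with burglary contribute 0.222384, so
  P(burglary | alarm) = 0.222384 / 0.274304 ≈ 0.811

Now condition on the additional information:
Weight on burglary=true, given the evidence: 0.84×0.41 = 0.344400
The normalizing constant is 0.76×0.59 + 0.84×0.41 = 0.792800
Posterior = 0.344400 / 0.792800 ≈ 0.434
This is intercausal reasoning (explaining away): once earthquake accounts for the alarm, burglary becomes less likely.

P(burglary | alarm) ≈ 0.811; P(burglary | alarm, earthquake) ≈ 0.434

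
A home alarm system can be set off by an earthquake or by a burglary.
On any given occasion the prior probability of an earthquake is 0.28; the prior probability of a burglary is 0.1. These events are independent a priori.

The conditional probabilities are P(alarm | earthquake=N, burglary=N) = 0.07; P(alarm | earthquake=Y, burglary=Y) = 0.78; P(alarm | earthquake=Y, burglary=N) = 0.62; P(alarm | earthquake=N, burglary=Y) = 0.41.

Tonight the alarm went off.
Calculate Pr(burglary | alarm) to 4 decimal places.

P(alarm) = 0.07×0.72×0.9 + 0.41×0.72×0.1 + 0.62×0.28×0.9 + 0.78×0.28×0.1 = 0.045360 + 0.029520 + 0.156240 + 0.021840 = 0.252960
The burglary-present share is 0.029520 + 0.021840 = 0.051360.
So P(burglary | alarm) = 0.051360/0.252960 ≈ 0.2030.

Pr(burglary | alarm) ≈ 0.2030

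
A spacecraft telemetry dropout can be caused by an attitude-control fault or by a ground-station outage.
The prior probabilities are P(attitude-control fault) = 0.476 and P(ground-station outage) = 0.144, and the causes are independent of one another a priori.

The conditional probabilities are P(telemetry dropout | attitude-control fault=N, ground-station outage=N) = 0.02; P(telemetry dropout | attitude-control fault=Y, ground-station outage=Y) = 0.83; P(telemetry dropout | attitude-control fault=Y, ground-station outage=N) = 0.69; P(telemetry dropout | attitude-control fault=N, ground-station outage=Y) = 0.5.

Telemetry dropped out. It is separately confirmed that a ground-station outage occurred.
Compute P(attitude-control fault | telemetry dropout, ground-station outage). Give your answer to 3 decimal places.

P(attitude-control fault | telemetry dropout, ground-station outage) ≈ 0.601

Enumerate both values of attitude-control fault and weight by the priors:
  P(telemetry dropout | ground-station outage) = 0.5×0.524 + 0.83×0.476
        = 0.262000 + 0.395080 = 0.657080
Keeping only the attitude-control fault-present terms gives 0.395080, so
  P(attitude-control fault | telemetry dropout, ground-station outage) = 0.395080 / 0.657080 ≈ 0.601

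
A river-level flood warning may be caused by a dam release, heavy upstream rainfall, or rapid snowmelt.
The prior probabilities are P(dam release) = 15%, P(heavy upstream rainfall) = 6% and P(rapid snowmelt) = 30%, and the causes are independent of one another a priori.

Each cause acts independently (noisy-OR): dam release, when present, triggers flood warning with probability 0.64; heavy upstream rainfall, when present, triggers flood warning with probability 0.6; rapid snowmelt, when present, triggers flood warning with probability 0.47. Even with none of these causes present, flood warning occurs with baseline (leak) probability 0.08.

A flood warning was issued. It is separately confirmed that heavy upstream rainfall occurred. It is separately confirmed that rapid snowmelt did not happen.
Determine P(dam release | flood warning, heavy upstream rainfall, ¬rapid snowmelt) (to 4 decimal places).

P(dam release | flood warning, heavy upstream rainfall, ¬rapid snowmelt) ≈ 0.1950

Under noisy-OR, P(flood warning | causes) = 1 − (1−0.08)·∏(1−qᵢ) over the active causes.
For the numerator, keep only dam release=true terms: 0.86752×0.15 = 0.130128
Denominator P(flood warning | heavy upstream rainfall, ¬rapid snowmelt): 0.632×0.85 + 0.86752×0.15 = 0.667328
Posterior = 0.130128 / 0.667328 ≈ 0.1950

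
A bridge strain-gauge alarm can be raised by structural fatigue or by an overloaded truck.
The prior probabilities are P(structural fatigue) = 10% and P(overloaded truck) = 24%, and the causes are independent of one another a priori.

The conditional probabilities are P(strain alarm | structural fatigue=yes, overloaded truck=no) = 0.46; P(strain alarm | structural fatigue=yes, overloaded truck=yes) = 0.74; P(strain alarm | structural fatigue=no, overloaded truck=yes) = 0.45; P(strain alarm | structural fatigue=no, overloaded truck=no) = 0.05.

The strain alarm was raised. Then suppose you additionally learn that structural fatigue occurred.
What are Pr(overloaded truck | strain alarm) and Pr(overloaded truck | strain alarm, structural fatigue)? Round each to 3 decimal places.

Pr(overloaded truck | strain alarm) ≈ 0.624; Pr(overloaded truck | strain alarm, structural fatigue) ≈ 0.337

Weight on overloaded truck=true, given the evidence: 0.097200 + 0.017760 = 0.114960
Denominator P(strain alarm): 0.05*0.9*0.76 + 0.45*0.9*0.24 + 0.46*0.1*0.76 + 0.74*0.1*0.24 = 0.184120
P(overloaded truck | strain alarm) = 0.114960/0.184120 ≈ 0.624

With the extra evidence:
Enumerate both values of overloaded truck and weight by the priors:
  P(strain alarm | structural fatigue) = 0.46·0.76 + 0.74·0.24
        = 0.349600 + 0.177600 = 0.527200
Configurations with overloaded truck contribute 0.177600, so
  P(overloaded truck | strain alarm, structural fatigue) = 0.177600 / 0.527200 ≈ 0.337
— structural fatigue explains away the evidence for overloaded truck.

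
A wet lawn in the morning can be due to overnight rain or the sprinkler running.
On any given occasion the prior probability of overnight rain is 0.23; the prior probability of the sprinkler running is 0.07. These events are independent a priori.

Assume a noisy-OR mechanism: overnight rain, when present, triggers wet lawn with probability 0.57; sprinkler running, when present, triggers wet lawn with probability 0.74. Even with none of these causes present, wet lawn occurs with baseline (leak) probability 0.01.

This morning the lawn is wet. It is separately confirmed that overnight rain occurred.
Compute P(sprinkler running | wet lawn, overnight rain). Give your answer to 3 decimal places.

P(sprinkler running | wet lawn, overnight rain) ≈ 0.104

Under noisy-OR, P(wet lawn | causes) = 1 − (1−0.01)·∏(1−qᵢ) over the active causes.
Weight on sprinkler running=true, given the evidence: 0.889318×0.07 = 0.062252
The normalizing constant is 0.5743×0.93 + 0.889318×0.07 = 0.596351
P(sprinkler running | wet lawn, overnight rain) = 0.062252/0.596351 ≈ 0.104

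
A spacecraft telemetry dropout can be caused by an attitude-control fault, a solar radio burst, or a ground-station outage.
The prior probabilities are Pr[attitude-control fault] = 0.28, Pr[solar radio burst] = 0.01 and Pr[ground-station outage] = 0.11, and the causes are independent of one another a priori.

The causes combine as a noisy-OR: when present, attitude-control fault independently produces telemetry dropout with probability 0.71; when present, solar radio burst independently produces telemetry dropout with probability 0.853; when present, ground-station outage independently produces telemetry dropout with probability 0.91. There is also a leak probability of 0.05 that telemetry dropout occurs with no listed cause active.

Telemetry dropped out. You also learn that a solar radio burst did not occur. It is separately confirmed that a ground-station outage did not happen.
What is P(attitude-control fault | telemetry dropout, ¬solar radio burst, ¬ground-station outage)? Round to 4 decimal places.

Under noisy-OR, P(telemetry dropout | causes) = 1 − (1−0.05)·∏(1−qᵢ) over the active causes.
Weight on attitude-control fault=true, given the evidence: 0.7245·0.28 = 0.202860
Denominator P(telemetry dropout | ¬solar radio burst, ¬ground-station outage): 0.05·0.72 + 0.7245·0.28 = 0.238860
P(attitude-control fault | telemetry dropout, ¬solar radio burst, ¬ground-station outage) = 0.202860/0.238860 ≈ 0.8493

P(attitude-control fault | telemetry dropout, ¬solar radio burst, ¬ground-station outage) ≈ 0.8493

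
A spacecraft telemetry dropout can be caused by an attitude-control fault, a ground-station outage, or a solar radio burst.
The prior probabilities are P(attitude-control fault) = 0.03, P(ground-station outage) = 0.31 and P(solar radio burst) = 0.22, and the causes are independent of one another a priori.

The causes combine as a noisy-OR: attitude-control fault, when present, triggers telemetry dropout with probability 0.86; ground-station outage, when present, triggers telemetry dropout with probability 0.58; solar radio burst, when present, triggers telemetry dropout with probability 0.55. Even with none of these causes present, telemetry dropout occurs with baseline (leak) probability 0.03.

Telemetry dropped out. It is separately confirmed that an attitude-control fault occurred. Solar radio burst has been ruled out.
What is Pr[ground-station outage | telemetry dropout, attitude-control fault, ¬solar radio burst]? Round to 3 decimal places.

Pr[ground-station outage | telemetry dropout, attitude-control fault, ¬solar radio burst] ≈ 0.329

Under noisy-OR, P(telemetry dropout | causes) = 1 − (1−0.03)·∏(1−qᵢ) over the active causes.
Numerator (weight on configurations with ground-station outage): 0.942964·0.31 = 0.292319
Denominator P(telemetry dropout | attitude-control fault, ¬solar radio burst): 0.8642·0.69 + 0.942964·0.31 = 0.888617
Posterior = 0.292319 / 0.888617 ≈ 0.329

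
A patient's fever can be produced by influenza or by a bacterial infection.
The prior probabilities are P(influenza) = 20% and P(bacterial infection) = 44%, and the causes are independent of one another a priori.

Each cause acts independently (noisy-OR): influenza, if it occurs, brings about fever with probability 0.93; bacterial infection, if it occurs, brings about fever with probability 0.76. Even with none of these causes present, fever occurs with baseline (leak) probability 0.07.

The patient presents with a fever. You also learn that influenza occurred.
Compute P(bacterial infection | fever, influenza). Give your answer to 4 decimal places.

Under noisy-OR, P(fever | causes) = 1 − (1−0.07)·∏(1−qᵢ) over the active causes.
P(fever | influenza) = 0.9349*0.56 + 0.984376*0.44 = 0.523544 + 0.433125 = 0.956669
Of this, 0.433125 comes from 0.984376*0.44 (the bacterial infection=true cases).
So P(bacterial infection | fever, influenza) = 0.433125/0.956669 ≈ 0.4527.

P(bacterial infection | fever, influenza) ≈ 0.4527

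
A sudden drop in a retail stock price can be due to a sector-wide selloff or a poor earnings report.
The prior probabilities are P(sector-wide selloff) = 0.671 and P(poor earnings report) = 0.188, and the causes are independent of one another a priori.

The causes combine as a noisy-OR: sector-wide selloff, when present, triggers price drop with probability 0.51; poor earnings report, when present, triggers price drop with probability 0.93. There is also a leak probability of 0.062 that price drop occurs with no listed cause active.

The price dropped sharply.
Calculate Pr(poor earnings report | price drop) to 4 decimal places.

Under noisy-OR, P(price drop | causes) = 1 − (1−0.062)·∏(1−qᵢ) over the active causes.
Enumerate the 4 (sector-wide selloff, poor earnings report) configurations and weight by the priors:
  P(price drop) = 0.062×0.329×0.812 + 0.93434×0.329×0.188 + 0.54038×0.671×0.812 + 0.967827×0.671×0.188
        = 0.016563 + 0.057791 + 0.294427 + 0.122089 = 0.490870
The terms with poor earnings report present sum to 0.179880, so
  P(poor earnings report | price drop) = 0.179880 / 0.490870 ≈ 0.3665

Pr(poor earnings report | price drop) ≈ 0.3665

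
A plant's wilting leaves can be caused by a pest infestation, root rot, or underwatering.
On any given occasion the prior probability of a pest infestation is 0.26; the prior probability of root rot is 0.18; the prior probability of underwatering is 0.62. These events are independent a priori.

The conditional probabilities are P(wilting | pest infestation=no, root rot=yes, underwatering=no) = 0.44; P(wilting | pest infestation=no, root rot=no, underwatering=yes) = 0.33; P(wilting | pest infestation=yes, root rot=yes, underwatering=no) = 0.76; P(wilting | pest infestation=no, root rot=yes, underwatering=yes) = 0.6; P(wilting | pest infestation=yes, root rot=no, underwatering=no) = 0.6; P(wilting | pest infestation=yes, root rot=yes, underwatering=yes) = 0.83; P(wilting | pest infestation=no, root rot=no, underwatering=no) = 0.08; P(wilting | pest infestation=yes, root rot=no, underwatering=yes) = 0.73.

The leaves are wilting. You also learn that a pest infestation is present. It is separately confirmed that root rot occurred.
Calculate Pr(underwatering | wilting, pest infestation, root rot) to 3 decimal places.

Pr(underwatering | wilting, pest infestation, root rot) ≈ 0.641

Weight on underwatering=true, given the evidence: 0.83*0.62 = 0.514600
Normalizer over all consistent configurations: 0.76*0.38 + 0.83*0.62 = 0.803400
P(underwatering | wilting, pest infestation, root rot) = 0.514600/0.803400 ≈ 0.641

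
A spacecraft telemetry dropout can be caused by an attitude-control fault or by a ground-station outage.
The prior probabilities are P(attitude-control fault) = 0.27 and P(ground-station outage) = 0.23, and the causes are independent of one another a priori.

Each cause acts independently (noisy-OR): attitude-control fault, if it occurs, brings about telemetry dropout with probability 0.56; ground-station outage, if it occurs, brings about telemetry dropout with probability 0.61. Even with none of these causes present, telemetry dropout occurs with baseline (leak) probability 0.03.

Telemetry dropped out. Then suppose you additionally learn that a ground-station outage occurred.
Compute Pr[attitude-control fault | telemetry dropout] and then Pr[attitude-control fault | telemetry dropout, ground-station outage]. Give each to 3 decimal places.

Pr[attitude-control fault | telemetry dropout] ≈ 0.585; Pr[attitude-control fault | telemetry dropout, ground-station outage] ≈ 0.332

Under noisy-OR, P(telemetry dropout | causes) = 1 − (1−0.03)·∏(1−qᵢ) over the active causes.
P(telemetry dropout) = 0.03×0.73×0.77 + 0.6217×0.73×0.23 + 0.5732×0.27×0.77 + 0.833548×0.27×0.23 = 0.016863 + 0.104383 + 0.119168 + 0.051763 = 0.292177
The attitude-control fault-present share is 0.119168 + 0.051763 = 0.170931.
Hence the posterior is 0.170931/0.292177 ≈ 0.585.

With the extra evidence:
P(telemetry dropout | ground-station outage) = 0.6217*0.73 + 0.833548*0.27 = 0.453841 + 0.225058 = 0.678899
Of this, 0.225058 comes from 0.833548*0.27 (the attitude-control fault=true cases).
Hence the posterior is 0.225058/0.678899 ≈ 0.332.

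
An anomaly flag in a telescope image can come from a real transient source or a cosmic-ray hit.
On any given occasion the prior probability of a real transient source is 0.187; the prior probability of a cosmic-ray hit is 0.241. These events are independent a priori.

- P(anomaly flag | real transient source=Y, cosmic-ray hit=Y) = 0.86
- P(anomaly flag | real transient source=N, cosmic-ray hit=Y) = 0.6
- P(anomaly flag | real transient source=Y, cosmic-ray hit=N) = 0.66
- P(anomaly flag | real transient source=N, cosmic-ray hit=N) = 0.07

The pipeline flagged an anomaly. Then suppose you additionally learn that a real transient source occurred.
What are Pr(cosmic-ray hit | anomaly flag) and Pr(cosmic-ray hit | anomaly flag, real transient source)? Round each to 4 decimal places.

Numerator (weight on configurations with cosmic-ray hit): 0.117560 + 0.038758 = 0.156318
Normalizer over all consistent configurations: 0.07*0.813*0.759 + 0.6*0.813*0.241 + 0.66*0.187*0.759 + 0.86*0.187*0.241 = 0.293189
P(cosmic-ray hit | anomaly flag) = 0.156318/0.293189 ≈ 0.5332

Now condition on the additional information:
P(anomaly flag | real transient source) = 0.66×0.759 + 0.86×0.241 = 0.500940 + 0.207260 = 0.708200
Restricting to configurations with cosmic-ray hit present: 0.86×0.241 = 0.207260.
So P(cosmic-ray hit | anomaly flag, real transient source) = 0.207260/0.708200 ≈ 0.2927.
— real transient source explains away the evidence for cosmic-ray hit.

Pr(cosmic-ray hit | anomaly flag) ≈ 0.5332; Pr(cosmic-ray hit | anomaly flag, real transient source) ≈ 0.2927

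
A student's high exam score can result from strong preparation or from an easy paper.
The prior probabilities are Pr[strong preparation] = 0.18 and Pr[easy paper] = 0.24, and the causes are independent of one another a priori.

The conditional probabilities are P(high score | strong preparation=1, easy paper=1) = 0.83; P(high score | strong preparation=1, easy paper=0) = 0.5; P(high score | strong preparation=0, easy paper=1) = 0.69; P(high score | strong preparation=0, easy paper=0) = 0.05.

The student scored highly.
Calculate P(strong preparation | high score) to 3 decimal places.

P(strong preparation | high score) ≈ 0.384

Numerator (weight on configurations with strong preparation): 0.068400 + 0.035856 = 0.104256
Denominator P(high score): 0.05×0.82×0.76 + 0.69×0.82×0.24 + 0.5×0.18×0.76 + 0.83×0.18×0.24 = 0.271208
P(strong preparation | high score) = 0.104256/0.271208 ≈ 0.384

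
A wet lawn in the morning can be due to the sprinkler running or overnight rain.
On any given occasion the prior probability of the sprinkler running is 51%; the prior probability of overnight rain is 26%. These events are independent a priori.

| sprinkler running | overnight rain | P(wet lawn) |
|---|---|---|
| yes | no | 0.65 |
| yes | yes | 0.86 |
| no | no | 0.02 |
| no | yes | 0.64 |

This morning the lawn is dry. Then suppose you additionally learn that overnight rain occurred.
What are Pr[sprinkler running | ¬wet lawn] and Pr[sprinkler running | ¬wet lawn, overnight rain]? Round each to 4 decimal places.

Pr[sprinkler running | ¬wet lawn] ≈ 0.2730; Pr[sprinkler running | ¬wet lawn, overnight rain] ≈ 0.2881

For the numerator, keep only sprinkler running=true terms: 0.132090 + 0.018564 = 0.150654
Denominator P(¬wet lawn): 0.98×0.49×0.74 + 0.36×0.49×0.26 + 0.35×0.51×0.74 + 0.14×0.51×0.26 = 0.551866
Posterior = 0.150654 / 0.551866 ≈ 0.2730

Now also conditioning on overnight rain=true:
Numerator (weight on configurations with sprinkler running): 0.14*0.51 = 0.071400
The normalizing constant is 0.36*0.49 + 0.14*0.51 = 0.247800
P(sprinkler running | ¬wet lawn, overnight rain) = 0.071400/0.247800 ≈ 0.2881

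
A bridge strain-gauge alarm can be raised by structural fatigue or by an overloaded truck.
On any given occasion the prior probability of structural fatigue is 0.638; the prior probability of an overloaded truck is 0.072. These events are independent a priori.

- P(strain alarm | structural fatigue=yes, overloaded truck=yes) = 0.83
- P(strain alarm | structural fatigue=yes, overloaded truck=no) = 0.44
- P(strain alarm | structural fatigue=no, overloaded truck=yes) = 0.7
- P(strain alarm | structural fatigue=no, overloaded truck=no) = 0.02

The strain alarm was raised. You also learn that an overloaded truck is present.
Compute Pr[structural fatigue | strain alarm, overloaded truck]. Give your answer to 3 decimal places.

By total probability over both values of structural fatigue:
  P(strain alarm | overloaded truck) = 0.7×0.362 + 0.83×0.638
        = 0.253400 + 0.529540 = 0.782940
The terms with structural fatigue present sum to 0.529540, so
  P(structural fatigue | strain alarm, overloaded truck) = 0.529540 / 0.782940 ≈ 0.676

Pr[structural fatigue | strain alarm, overloaded truck] ≈ 0.676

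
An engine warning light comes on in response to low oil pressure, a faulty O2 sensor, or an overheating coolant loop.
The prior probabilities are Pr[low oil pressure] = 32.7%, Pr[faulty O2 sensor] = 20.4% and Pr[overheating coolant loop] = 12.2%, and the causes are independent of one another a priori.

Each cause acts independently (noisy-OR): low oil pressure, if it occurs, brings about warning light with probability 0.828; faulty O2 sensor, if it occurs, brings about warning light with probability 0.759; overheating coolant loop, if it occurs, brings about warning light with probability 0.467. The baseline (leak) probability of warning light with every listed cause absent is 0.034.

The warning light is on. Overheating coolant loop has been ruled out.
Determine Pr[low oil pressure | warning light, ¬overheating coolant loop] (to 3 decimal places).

Pr[low oil pressure | warning light, ¬overheating coolant loop] ≈ 0.695

Under noisy-OR, P(warning light | causes) = 1 − (1−0.034)·∏(1−qᵢ) over the active causes.
P(warning light | ¬overheating coolant loop) = 0.034×0.673×0.796 + 0.767194×0.673×0.204 + 0.833848×0.327×0.796 + 0.959957×0.327×0.204 = 0.018214 + 0.105330 + 0.217044 + 0.064037 = 0.404625
The low oil pressure-present share is 0.217044 + 0.064037 = 0.281081.
So P(low oil pressure | warning light, ¬overheating coolant loop) = 0.281081/0.404625 ≈ 0.695.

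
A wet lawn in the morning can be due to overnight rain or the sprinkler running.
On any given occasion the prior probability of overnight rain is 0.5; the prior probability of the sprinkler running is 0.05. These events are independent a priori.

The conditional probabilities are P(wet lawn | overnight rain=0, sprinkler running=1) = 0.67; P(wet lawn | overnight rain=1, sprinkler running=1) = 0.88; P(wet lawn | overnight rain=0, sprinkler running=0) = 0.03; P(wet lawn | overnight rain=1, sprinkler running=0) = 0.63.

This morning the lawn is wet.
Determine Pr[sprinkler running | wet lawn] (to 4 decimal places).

Numerator (weight on configurations with sprinkler running): 0.016750 + 0.022000 = 0.038750
Denominator P(wet lawn): 0.03×0.5×0.95 + 0.67×0.5×0.05 + 0.63×0.5×0.95 + 0.88×0.5×0.05 = 0.352250
Posterior = 0.038750 / 0.352250 ≈ 0.1100

Pr[sprinkler running | wet lawn] ≈ 0.1100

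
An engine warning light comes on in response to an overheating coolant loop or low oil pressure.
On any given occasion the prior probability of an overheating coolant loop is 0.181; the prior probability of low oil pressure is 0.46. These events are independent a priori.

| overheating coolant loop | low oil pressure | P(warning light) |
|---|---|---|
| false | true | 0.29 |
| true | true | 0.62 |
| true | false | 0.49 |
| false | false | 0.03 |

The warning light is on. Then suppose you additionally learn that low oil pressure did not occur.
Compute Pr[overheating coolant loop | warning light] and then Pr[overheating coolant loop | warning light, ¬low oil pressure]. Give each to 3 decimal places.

Pr[overheating coolant loop | warning light] ≈ 0.448; Pr[overheating coolant loop | warning light, ¬low oil pressure] ≈ 0.783

P(warning light) = 0.03×0.819×0.54 + 0.29×0.819×0.46 + 0.49×0.181×0.54 + 0.62×0.181×0.46 = 0.013268 + 0.109255 + 0.047893 + 0.051621 = 0.222037
Of this, 0.099514 comes from 0.047893 + 0.051621 (the overheating coolant loop=true cases).
So P(overheating coolant loop | warning light) = 0.099514/0.222037 ≈ 0.448.

Now also conditioning on low oil pressure≠true:
P(warning light | ¬low oil pressure) = 0.03×0.819 + 0.49×0.181 = 0.024570 + 0.088690 = 0.113260
Of this, 0.088690 comes from 0.49×0.181 (the overheating coolant loop=true cases).
So P(overheating coolant loop | warning light, ¬low oil pressure) = 0.088690/0.113260 ≈ 0.783.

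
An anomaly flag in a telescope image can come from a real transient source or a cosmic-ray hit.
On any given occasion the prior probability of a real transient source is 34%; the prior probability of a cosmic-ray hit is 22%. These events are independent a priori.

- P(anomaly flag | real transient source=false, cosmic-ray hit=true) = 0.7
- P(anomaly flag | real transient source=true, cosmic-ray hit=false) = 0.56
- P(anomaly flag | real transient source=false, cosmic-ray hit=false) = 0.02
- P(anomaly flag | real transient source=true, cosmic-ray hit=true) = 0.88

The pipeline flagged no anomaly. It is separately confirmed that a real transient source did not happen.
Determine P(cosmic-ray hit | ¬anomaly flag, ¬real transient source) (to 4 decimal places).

Weight on cosmic-ray hit=true, given the evidence: 0.3×0.22 = 0.066000
Denominator P(¬anomaly flag | ¬real transient source): 0.98×0.78 + 0.3×0.22 = 0.830400
P(cosmic-ray hit | ¬anomaly flag, ¬real transient source) = 0.066000/0.830400 ≈ 0.0795

P(cosmic-ray hit | ¬anomaly flag, ¬real transient source) ≈ 0.0795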